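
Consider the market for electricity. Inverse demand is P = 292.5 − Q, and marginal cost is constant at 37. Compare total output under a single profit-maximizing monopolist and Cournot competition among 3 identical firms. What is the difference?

Monopoly sets MR = MC: 292.5 − 2Q = 37 ⇒ Q = 127.75, P = 292.5 − 127.75 = 164.75.
With 3 symmetric Cournot firms, each firm's FOC gives 292.5 − 4q = 37, so q = 63.875, Q = 3·63.875 = 191.625, and P = 100.875.
Change in total output: 191.625 − 127.75 = 63.875.

Total output rises by 63.875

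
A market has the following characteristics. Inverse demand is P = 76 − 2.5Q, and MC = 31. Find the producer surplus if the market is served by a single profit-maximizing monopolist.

The monopolist equates marginal revenue to marginal cost: 76 − 5Q = 31, so Q = 9. From demand, P = 53.5.
PS = (53.5 − 31)·9 = 202.5.

PS = 202.5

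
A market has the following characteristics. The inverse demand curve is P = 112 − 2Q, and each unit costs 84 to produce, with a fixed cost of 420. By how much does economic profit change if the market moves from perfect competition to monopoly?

π rises by 98

Competitive firms price at marginal cost: P = 84, giving Q = 14.
Profit = (84 − 84)·14 − 420 = −420.
The monopolist equates marginal revenue to marginal cost: 112 − 4Q = 84, so Q = 7. From demand, P = 98.
Profit = (98 − 84)·7 − 420 = −322.
Change in economic profit: −322 − −420 = 98.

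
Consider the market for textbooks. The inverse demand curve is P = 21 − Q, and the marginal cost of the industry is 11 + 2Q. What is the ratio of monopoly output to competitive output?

Monopoly sets MR = MC: 21 − 2Q = 11 + 2Q ⇒ Q = 2.5, P = 21 − 2.5 = 18.5.
Competitive equilibrium sets price equal to marginal cost: 21 − Q = 11 + 2Q, so Q = 10/3 and P = 53/3.
Ratio Q_m/Q_c = 2.5/(10/3) = 0.75.

Q_m/Q_c = 0.75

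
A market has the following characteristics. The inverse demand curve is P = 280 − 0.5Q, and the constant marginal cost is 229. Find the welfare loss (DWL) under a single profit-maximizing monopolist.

Perfect competition: P = MC = 229, so 280 − 0.5Q = 229 and Q = 102.
The monopolist equates marginal revenue to marginal cost: 280 − Q = 229, so Q = 51. From demand, P = 254.5.
DWL is the triangle between Q = 51 and Q = 102: ½·(102 − 51)·(254.5 − 229) = 650.25.

DWL = 650.25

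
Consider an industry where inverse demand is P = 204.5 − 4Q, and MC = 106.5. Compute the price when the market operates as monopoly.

P = 155.5

Monopoly sets MR = MC: 204.5 − 8Q = 106.5 ⇒ Q = 12.25, P = 204.5 − 4·12.25 = 155.5.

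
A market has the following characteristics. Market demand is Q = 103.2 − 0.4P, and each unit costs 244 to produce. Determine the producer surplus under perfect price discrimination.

Inverting demand: P = 258 − 2.5Q.
Under first-degree price discrimination the firm charges each unit its demand price and produces up to where P = MC, i.e. Q = 5.6. Consumer surplus is zero; producer surplus equals total surplus.
PS = ½·(258 − 244)·5.6 = 39.2.

PS = 39.2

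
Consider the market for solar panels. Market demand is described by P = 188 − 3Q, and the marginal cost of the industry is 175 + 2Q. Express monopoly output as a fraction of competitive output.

Q_m/Q_c = 0.625

A monopolist chooses Q where MR = MC. MR = 188 − 6Q; setting this equal to 175 + 2Q gives Q = 1.625 and P = 183.125.
Under competition P = MC: 188 − 3Q = 175 + 2Q ⇒ Q = 2.6, P = 180.2.
Ratio Q_m/Q_c = 1.625/2.6 = 0.625.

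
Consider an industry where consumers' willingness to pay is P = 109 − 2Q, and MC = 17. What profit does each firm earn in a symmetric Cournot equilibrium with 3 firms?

π_i = 264.5

Cournot with 3 identical firms: the symmetric best-response condition is 109 − 8q = 17. Each firm produces q = 11.5, total output Q = 34.5, price P = 40.
Each firm's profit = (40 − 17)·11.5 = 264.5.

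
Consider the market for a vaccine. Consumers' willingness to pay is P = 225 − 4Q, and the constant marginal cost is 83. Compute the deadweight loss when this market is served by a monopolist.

Perfect competition: P = MC = 83, so 225 − 4Q = 83 and Q = 35.5.
A monopolist chooses Q where MR = MC. MR = 225 − 8Q; setting this equal to 83 gives Q = 17.75 and P = 154.
DWL is the triangle between Q = 17.75 and Q = 35.5: ½·(35.5 − 17.75)·(154 − 83) = 630.125.

DWL = 630.125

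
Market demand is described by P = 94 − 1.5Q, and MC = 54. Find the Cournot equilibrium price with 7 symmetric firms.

P = 59

Cournot with 7 identical firms: the symmetric best-response condition is 94 − 12q = 54. Each firm produces q = 10/3, total output Q = 70/3, price P = 59.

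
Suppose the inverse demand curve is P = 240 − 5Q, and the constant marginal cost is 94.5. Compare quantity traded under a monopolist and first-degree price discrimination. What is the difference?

A monopolist chooses Q where MR = MC. MR = 240 − 10Q; setting this equal to 94.5 gives Q = 14.55 and P = 167.25.
With perfect price discrimination, output is the efficient level Q = 29.1 (where demand meets MC), but every buyer pays their willingness to pay: CS = 0 and PS = total surplus.
Change in quantity traded: 29.1 − 14.55 = 14.55.

Quantity traded rises by 14.55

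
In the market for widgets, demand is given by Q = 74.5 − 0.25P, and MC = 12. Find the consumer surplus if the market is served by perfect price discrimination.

CS = 0

Inverting demand: P = 298 − 4Q.
With perfect price discrimination, output is the efficient level Q = 71.5 (where demand meets MC), but every buyer pays their willingness to pay: CS = 0 and PS = total surplus.
CS = 0.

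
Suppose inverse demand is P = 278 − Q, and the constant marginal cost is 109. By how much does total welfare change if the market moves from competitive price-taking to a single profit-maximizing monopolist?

Competitive firms price at marginal cost: P = 109, giving Q = 169.
CS = ½·(278 − 109)·169 = 14280.5; PS = (109 − 109)·169 = 0; TS = 14280.5.
The monopolist equates marginal revenue to marginal cost: 278 − 2Q = 109, so Q = 84.5. From demand, P = 193.5.
CS = ½·(278 − 193.5)·84.5 = 3570.125; PS = (193.5 − 109)·84.5 = 7140.25; TS = 10710.375.
Change in total welfare: 10710.375 − 14280.5 = −3570.125.

Total welfare falls by 3570.125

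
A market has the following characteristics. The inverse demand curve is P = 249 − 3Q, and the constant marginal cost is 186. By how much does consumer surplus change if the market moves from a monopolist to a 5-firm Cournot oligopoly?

A monopolist chooses Q where MR = MC. MR = 249 − 6Q; setting this equal to 186 gives Q = 10.5 and P = 217.5.
CS = ½·(249 − 217.5)·10.5 = 165.375.
In a 5-firm Cournot equilibrium, symmetry and the first-order condition give q = (249 − 186)/(18) = 3.5. So Q = 17.5 and P = 196.5.
CS = ½·(249 − 196.5)·17.5 = 459.375.
Change in consumer surplus: 459.375 − 165.375 = 294.

Consumer surplus rises by 294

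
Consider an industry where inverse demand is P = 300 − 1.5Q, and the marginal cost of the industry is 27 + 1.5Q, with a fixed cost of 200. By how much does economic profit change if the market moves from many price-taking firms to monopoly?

Under competition P = MC: 300 − 1.5Q = 27 + 1.5Q ⇒ Q = 91, P = 163.5.
Profit = 163.5·91 − (27·91 + ½·1.5·91²) − 200 = 6010.75.
Monopoly sets MR = MC: 300 − 3Q = 27 + 1.5Q ⇒ Q = 182/3, P = 300 − 1.5·182/3 = 209.
Profit = 209·182/3 − (27·182/3 + ½·1.5·(182/3)²) − 200 = 8081.
Change in economic profit: 8081 − 6010.75 = 2070.25.

Economic profit rises by 2070.25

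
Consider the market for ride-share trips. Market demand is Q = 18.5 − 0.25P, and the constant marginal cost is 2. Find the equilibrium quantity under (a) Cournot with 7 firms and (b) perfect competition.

Cournot: Q = 15.75; Competition: Q = 18

Inverting demand: P = 74 − 4Q.
With 7 symmetric Cournot firms, each firm's FOC gives 74 − 32q = 2, so q = 2.25, Q = 7·2.25 = 15.75, and P = 11.
Competitive firms price at marginal cost: P = 2, giving Q = 18.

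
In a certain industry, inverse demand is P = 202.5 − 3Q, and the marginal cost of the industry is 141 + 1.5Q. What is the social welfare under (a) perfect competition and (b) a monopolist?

Competition: TS = 420.25; Monopoly: TS = 353.01

Competitive equilibrium sets price equal to marginal cost: 202.5 − 3Q = 141 + 1.5Q, so Q = 41/3 and P = 161.5.
CS = ½·(202.5 − 161.5)·41/3 = 1681/6; PS = (161.5·41/3 − 141·41/3 − ½·1.5·(41/3)²) = 1681/12; TS = 420.25.
A monopolist chooses Q where MR = MC. MR = 202.5 − 6Q; setting this equal to 141 + 1.5Q gives Q = 8.2 and P = 177.9.
CS = ½·(202.5 − 177.9)·8.2 = 100.86; PS = (177.9·8.2 − 141·8.2 − ½·1.5·8.2²) = 252.15; TS = 353.01.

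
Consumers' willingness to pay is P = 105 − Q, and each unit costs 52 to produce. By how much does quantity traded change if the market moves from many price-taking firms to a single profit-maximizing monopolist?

Q falls by 26.5

Competitive firms price at marginal cost: P = 52, giving Q = 53.
The monopolist equates marginal revenue to marginal cost: 105 − 2Q = 52, so Q = 26.5. From demand, P = 78.5.
Change in quantity traded: 26.5 − 53 = −26.5.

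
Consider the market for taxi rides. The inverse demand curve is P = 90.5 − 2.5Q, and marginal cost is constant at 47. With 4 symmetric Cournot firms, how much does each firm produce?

In a 4-firm Cournot equilibrium, symmetry and the first-order condition give q = (90.5 − 47)/(12.5) = 3.48. So Q = 13.92 and P = 55.7.

q_i = 3.48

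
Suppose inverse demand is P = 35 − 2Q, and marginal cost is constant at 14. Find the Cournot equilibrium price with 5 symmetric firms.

Cournot with 5 identical firms: the symmetric best-response condition is 35 − 12q = 14. Each firm produces q = 1.75, total output Q = 8.75, price P = 17.5.

P = 17.5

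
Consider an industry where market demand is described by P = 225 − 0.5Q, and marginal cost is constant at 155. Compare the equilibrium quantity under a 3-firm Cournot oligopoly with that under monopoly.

Cournot: Q = 105; Monopoly: Q = 70

In a 3-firm Cournot equilibrium, symmetry and the first-order condition give q = (225 − 155)/(2) = 35. So Q = 105 and P = 172.5.
The monopolist equates marginal revenue to marginal cost: 225 − Q = 155, so Q = 70. From demand, P = 190.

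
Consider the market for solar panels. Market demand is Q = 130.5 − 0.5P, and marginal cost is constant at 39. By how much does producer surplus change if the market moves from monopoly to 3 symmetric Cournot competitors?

Inverting demand: P = 261 − 2Q.
A monopolist chooses Q where MR = MC. MR = 261 − 4Q; setting this equal to 39 gives Q = 55.5 and P = 150.
PS = (150 − 39)·55.5 = 6160.5.
In a 3-firm Cournot equilibrium, symmetry and the first-order condition give q = (261 − 39)/(8) = 27.75. So Q = 83.25 and P = 94.5.
PS = (94.5 − 39)·83.25 = 4620.375.
Change in producer surplus: 4620.375 − 6160.5 = −1540.125.

PS falls by 1540.125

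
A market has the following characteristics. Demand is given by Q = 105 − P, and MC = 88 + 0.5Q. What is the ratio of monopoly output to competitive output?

Inverting demand: P = 105 − Q.
A monopolist chooses Q where MR = MC. MR = 105 − 2Q; setting this equal to 88 + 0.5Q gives Q = 6.8 and P = 98.2.
Under competition P = MC: 105 − Q = 88 + 0.5Q ⇒ Q = 34/3, P = 281/3.
Ratio Q_m/Q_c = 6.8/(34/3) = 0.6.

Q_m/Q_c = 0.6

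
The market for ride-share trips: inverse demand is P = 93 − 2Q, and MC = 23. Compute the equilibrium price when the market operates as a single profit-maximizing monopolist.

P = 58

The monopolist equates marginal revenue to marginal cost: 93 − 4Q = 23, so Q = 17.5. From demand, P = 58.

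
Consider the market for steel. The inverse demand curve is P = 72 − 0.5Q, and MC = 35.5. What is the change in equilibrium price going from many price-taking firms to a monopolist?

Perfect competition: P = MC = 35.5, so 72 − 0.5Q = 35.5 and Q = 73.
A monopolist chooses Q where MR = MC. MR = 72 − Q; setting this equal to 35.5 gives Q = 36.5 and P = 53.75.
Change in equilibrium price: 53.75 − 35.5 = 18.25.

Equilibrium price rises by 18.25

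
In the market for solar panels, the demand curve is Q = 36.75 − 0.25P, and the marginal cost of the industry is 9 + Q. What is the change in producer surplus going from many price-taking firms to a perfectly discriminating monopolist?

Producer surplus rises by 1523.52

Inverting demand: P = 147 − 4Q.
Under competition P = MC: 147 − 4Q = 9 + Q ⇒ Q = 27.6, P = 36.6.
PS = P·Q − VC(Q) = 36.6·27.6 − (9·27.6 + ½·1·27.6²) = 380.88.
A perfectly discriminating monopolist sells every unit with P(Q) ≥ MC(Q), so output equals the competitive quantity Q = 27.6. Each buyer pays their reservation price, so CS = 0 and the firm captures all surplus.
PS = ½·(147 − 9)·27.6 = 1904.4.
Change in producer surplus: 1904.4 − 380.88 = 1523.52.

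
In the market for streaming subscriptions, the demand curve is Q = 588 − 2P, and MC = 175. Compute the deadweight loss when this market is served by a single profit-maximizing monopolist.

Inverting demand: P = 294 − 0.5Q.
Competitive firms price at marginal cost: P = 175, giving Q = 238.
Monopoly sets MR = MC: 294 − Q = 175 ⇒ Q = 119, P = 294 − 0.5·119 = 234.5.
DWL is the triangle between Q = 119 and Q = 238: ½·(238 − 119)·(234.5 − 175) = 3540.25.

DWL = 3540.25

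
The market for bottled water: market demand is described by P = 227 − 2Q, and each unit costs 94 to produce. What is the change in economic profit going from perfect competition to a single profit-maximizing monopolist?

Economic profit rises by 2211.125

Under competition P = MC = 94, so Q = (227 − 94)/2 = 66.5.
Profit = (94 − 94)·66.5 = 0.
The monopolist equates marginal revenue to marginal cost: 227 − 4Q = 94, so Q = 33.25. From demand, P = 160.5.
Profit = (160.5 − 94)·33.25 = 2211.125.
Change in economic profit: 2211.125 − 0 = 2211.125.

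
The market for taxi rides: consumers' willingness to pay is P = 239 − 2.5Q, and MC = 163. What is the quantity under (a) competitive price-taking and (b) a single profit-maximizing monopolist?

Competition: Q = 30.4; Monopoly: Q = 15.2

Competitive firms price at marginal cost: P = 163, giving Q = 30.4.
Monopoly sets MR = MC: 239 − 5Q = 163 ⇒ Q = 15.2, P = 239 − 2.5·15.2 = 201.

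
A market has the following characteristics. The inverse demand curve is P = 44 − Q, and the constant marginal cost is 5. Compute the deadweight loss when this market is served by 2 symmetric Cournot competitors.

Under competition P = MC = 5, so Q = (44 − 5)/1 = 39.
In a 2-firm Cournot equilibrium, symmetry and the first-order condition give q = (44 − 5)/(3) = 13. So Q = 26 and P = 18.
DWL is the triangle between Q = 26 and Q = 39: ½·(39 − 26)·(18 − 5) = 84.5.

DWL = 84.5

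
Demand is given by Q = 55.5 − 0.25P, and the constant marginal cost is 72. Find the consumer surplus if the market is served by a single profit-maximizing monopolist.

CS = 703.125

Inverting demand: P = 222 − 4Q.
A monopolist chooses Q where MR = MC. MR = 222 − 8Q; setting this equal to 72 gives Q = 18.75 and P = 147.
CS = ½·(222 − 147)·18.75 = 703.125.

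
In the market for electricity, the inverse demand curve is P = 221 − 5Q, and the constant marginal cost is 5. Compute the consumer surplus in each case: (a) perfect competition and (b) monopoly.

Competition: CS = 4665.6; Monopoly: CS = 1166.4

Perfect competition: P = MC = 5, so 221 − 5Q = 5 and Q = 43.2.
CS = ½·(221 − 5)·43.2 = 4665.6.
A monopolist chooses Q where MR = MC. MR = 221 − 10Q; setting this equal to 5 gives Q = 21.6 and P = 113.
CS = ½·(221 − 113)·21.6 = 1166.4.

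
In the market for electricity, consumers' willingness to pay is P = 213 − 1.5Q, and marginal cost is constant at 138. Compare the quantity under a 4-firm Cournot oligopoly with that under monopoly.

With 4 symmetric Cournot firms, each firm's FOC gives 213 − 7.5q = 138, so q = 10, Q = 4·10 = 40, and P = 153.
Monopoly sets MR = MC: 213 − 3Q = 138 ⇒ Q = 25, P = 213 − 1.5·25 = 175.5.

Cournot: Q = 40; Monopoly: Q = 25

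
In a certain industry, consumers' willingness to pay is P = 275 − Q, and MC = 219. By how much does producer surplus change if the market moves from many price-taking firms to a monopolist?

PS rises by 784

Perfect competition: P = MC = 219, so 275 − Q = 219 and Q = 56.
PS = (219 − 219)·56 = 0.
A monopolist chooses Q where MR = MC. MR = 275 − 2Q; setting this equal to 219 gives Q = 28 and P = 247.
PS = (247 − 219)·28 = 784.
Change in producer surplus: 784 − 0 = 784.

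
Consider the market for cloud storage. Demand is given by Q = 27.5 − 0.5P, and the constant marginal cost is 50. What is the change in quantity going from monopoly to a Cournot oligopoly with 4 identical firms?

Inverting demand: P = 55 − 2Q.
The monopolist equates marginal revenue to marginal cost: 55 − 4Q = 50, so Q = 1.25. From demand, P = 52.5.
In a 4-firm Cournot equilibrium, symmetry and the first-order condition give q = (55 − 50)/(10) = 0.5. So Q = 2 and P = 51.
Change in quantity: 2 − 1.25 = 0.75.

Quantity rises by 0.75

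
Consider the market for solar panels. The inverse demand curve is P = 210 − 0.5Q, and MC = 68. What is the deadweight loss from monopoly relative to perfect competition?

Under competition P = MC = 68, so Q = (210 − 68)/0.5 = 284.
A monopolist chooses Q where MR = MC. MR = 210 − Q; setting this equal to 68 gives Q = 142 and P = 139.
DWL is the triangle between Q = 142 and Q = 284: ½·(284 − 142)·(139 − 68) = 5041.

DWL = 5041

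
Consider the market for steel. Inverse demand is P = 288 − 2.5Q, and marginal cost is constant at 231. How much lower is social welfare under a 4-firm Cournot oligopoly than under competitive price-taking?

TS falls by 25.992

Perfect competition: P = MC = 231, so 288 − 2.5Q = 231 and Q = 22.8.
CS = ½·(288 − 231)·22.8 = 649.8; PS = (231 − 231)·22.8 = 0; TS = 649.8.
With 4 symmetric Cournot firms, each firm's FOC gives 288 − 12.5q = 231, so q = 4.56, Q = 4·4.56 = 18.24, and P = 242.4.
CS = ½·(288 − 242.4)·18.24 = 415.872; PS = (242.4 − 231)·18.24 = 207.936; TS = 623.808.
Change in social welfare: 623.808 − 649.8 = −25.992.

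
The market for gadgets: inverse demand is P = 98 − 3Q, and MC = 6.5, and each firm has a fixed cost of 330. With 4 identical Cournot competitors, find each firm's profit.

π_i = −218.37

With 4 symmetric Cournot firms, each firm's FOC gives 98 − 15q = 6.5, so q = 6.1, Q = 4·6.1 = 24.4, and P = 24.8.
Each firm's profit = (24.8 − 6.5)·6.1 − 330 = −218.37.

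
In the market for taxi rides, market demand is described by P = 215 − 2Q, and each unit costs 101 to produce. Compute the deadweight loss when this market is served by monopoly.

DWL = 812.25

Under competition P = MC = 101, so Q = (215 − 101)/2 = 57.
Monopoly sets MR = MC: 215 − 4Q = 101 ⇒ Q = 28.5, P = 215 − 2·28.5 = 158.
DWL is the triangle between Q = 28.5 and Q = 57: ½·(57 − 28.5)·(158 − 101) = 812.25.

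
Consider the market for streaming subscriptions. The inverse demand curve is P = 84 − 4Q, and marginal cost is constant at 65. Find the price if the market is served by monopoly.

P = 74.5

The monopolist equates marginal revenue to marginal cost: 84 − 8Q = 65, so Q = 2.375. From demand, P = 74.5.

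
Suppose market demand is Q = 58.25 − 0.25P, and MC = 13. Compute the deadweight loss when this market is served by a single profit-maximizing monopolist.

Inverting demand: P = 233 − 4Q.
Perfect competition: P = MC = 13, so 233 − 4Q = 13 and Q = 55.
The monopolist equates marginal revenue to marginal cost: 233 − 8Q = 13, so Q = 27.5. From demand, P = 123.
DWL is the triangle between Q = 27.5 and Q = 55: ½·(55 − 27.5)·(123 − 13) = 1512.5.

DWL = 1512.5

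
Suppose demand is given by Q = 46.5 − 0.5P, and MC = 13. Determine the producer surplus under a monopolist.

Inverting demand: P = 93 − 2Q.
Monopoly sets MR = MC: 93 − 4Q = 13 ⇒ Q = 20, P = 93 − 2·20 = 53.
PS = (53 − 13)·20 = 800.

PS = 800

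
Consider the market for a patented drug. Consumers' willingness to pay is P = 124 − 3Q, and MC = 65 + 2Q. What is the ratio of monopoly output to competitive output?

A monopolist chooses Q where MR = MC. MR = 124 − 6Q; setting this equal to 65 + 2Q gives Q = 7.375 and P = 101.875.
Competitive equilibrium sets price equal to marginal cost: 124 − 3Q = 65 + 2Q, so Q = 11.8 and P = 88.6.
Ratio Q_m/Q_c = 7.375/11.8 = 0.625.

Q_m/Q_c = 0.625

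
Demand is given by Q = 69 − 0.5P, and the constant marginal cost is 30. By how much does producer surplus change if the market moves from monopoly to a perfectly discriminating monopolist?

PS rises by 1458

Inverting demand: P = 138 − 2Q.
The monopolist equates marginal revenue to marginal cost: 138 − 4Q = 30, so Q = 27. From demand, P = 84.
PS = (84 − 30)·27 = 1458.
With perfect price discrimination, output is the efficient level Q = 54 (where demand meets MC), but every buyer pays their willingness to pay: CS = 0 and PS = total surplus.
PS = ½·(138 − 30)·54 = 2916.
Change in producer surplus: 2916 − 1458 = 1458.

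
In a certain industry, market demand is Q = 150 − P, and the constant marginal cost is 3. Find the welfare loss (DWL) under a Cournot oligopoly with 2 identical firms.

Inverting demand: P = 150 − Q.
Competitive firms price at marginal cost: P = 3, giving Q = 147.
In a 2-firm Cournot equilibrium, symmetry and the first-order condition give q = (150 − 3)/(3) = 49. So Q = 98 and P = 52.
DWL is the triangle between Q = 98 and Q = 147: ½·(147 − 98)·(52 − 3) = 1200.5.

DWL = 1200.5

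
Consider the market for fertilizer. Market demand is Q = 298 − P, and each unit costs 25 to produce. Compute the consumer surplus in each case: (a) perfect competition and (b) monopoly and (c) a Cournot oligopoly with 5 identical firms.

Inverting demand: P = 298 − Q.
Perfect competition: P = MC = 25, so 298 − Q = 25 and Q = 273.
CS = ½·(298 − 25)·273 = 37264.5.
A monopolist chooses Q where MR = MC. MR = 298 − 2Q; setting this equal to 25 gives Q = 136.5 and P = 161.5.
CS = ½·(298 − 161.5)·136.5 = 9316.125.
Cournot with 5 identical firms: the symmetric best-response condition is 298 − 6q = 25. Each firm produces q = 45.5, total output Q = 227.5, price P = 70.5.
CS = ½·(298 − 70.5)·227.5 = 25878.125.

Competition: CS = 37264.5; Monopoly: CS = 9316.125; Cournot: CS = 25878.125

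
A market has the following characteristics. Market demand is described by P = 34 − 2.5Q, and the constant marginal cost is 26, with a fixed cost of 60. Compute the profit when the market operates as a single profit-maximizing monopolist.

A monopolist chooses Q where MR = MC. MR = 34 − 5Q; setting this equal to 26 gives Q = 1.6 and P = 30.
Profit = (30 − 26)·1.6 − 60 = −53.6.

Profit = −53.6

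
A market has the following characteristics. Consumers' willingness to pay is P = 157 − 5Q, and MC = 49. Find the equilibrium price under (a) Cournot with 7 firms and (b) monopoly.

Cournot: P = 62.5; Monopoly: P = 103

With 7 symmetric Cournot firms, each firm's FOC gives 157 − 40q = 49, so q = 2.7, Q = 7·2.7 = 18.9, and P = 62.5.
The monopolist equates marginal revenue to marginal cost: 157 − 10Q = 49, so Q = 10.8. From demand, P = 103.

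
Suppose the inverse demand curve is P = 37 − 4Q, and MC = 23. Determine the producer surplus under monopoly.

Monopoly sets MR = MC: 37 − 8Q = 23 ⇒ Q = 1.75, P = 37 − 4·1.75 = 30.
PS = (30 − 23)·1.75 = 12.25.

PS = 12.25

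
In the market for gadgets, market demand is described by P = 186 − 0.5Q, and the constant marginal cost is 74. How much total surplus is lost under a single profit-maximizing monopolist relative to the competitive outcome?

DWL = 3136

Competitive firms price at marginal cost: P = 74, giving Q = 224.
The monopolist equates marginal revenue to marginal cost: 186 − Q = 74, so Q = 112. From demand, P = 130.
DWL is the triangle between Q = 112 and Q = 224: ½·(224 − 112)·(130 − 74) = 3136.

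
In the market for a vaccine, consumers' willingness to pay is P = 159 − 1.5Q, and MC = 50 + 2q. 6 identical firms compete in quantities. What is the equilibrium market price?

Cournot with 6 identical firms: the symmetric best-response condition is 159 − 10.5q = 50 + 2q. Each firm produces q = 8.72, total output Q = 52.32, price P = 80.52.

P = 80.52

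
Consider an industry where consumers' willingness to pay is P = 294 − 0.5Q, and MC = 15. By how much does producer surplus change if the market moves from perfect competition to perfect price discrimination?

Perfect competition: P = MC = 15, so 294 − 0.5Q = 15 and Q = 558.
PS = (15 − 15)·558 = 0.
With perfect price discrimination, output is the efficient level Q = 558 (where demand meets MC), but every buyer pays their willingness to pay: CS = 0 and PS = total surplus.
PS = ½·(294 − 15)·558 = 77841.
Change in producer surplus: 77841 − 0 = 77841.

Producer surplus rises by 77841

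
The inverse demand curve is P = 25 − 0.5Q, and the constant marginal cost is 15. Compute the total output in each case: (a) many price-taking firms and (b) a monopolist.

Competition: Q = 20; Monopoly: Q = 10

Perfect competition: P = MC = 15, so 25 − 0.5Q = 15 and Q = 20.
The monopolist equates marginal revenue to marginal cost: 25 − Q = 15, so Q = 10. From demand, P = 20.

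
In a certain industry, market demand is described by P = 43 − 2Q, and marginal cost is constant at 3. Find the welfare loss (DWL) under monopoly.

Perfect competition: P = MC = 3, so 43 − 2Q = 3 and Q = 20.
Monopoly sets MR = MC: 43 − 4Q = 3 ⇒ Q = 10, P = 43 − 2·10 = 23.
DWL is the triangle between Q = 10 and Q = 20: ½·(20 − 10)·(23 − 3) = 100.

DWL = 100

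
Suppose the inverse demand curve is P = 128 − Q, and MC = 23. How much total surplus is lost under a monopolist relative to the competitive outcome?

Under competition P = MC = 23, so Q = (128 − 23)/1 = 105.
Monopoly sets MR = MC: 128 − 2Q = 23 ⇒ Q = 52.5, P = 128 − 52.5 = 75.5.
DWL is the triangle between Q = 52.5 and Q = 105: ½·(105 − 52.5)·(75.5 − 23) = 1378.125.

DWL = 1378.125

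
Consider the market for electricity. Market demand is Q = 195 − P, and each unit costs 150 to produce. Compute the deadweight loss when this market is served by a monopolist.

DWL = 253.125

Inverting demand: P = 195 − Q.
Under competition P = MC = 150, so Q = (195 − 150)/1 = 45.
The monopolist equates marginal revenue to marginal cost: 195 − 2Q = 150, so Q = 22.5. From demand, P = 172.5.
DWL is the triangle between Q = 22.5 and Q = 45: ½·(45 − 22.5)·(172.5 − 150) = 253.125.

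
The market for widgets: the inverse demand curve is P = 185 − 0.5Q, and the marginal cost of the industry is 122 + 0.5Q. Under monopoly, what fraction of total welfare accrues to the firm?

PS/TS = 0.75

Monopoly sets MR = MC: 185 − Q = 122 + 0.5Q ⇒ Q = 42, P = 185 − 0.5·42 = 164.
CS = ½·(185 − 164)·42 = 441.
PS = P·Q − VC(Q) = 164·42 − (122·42 + ½·0.5·42²) = 1323.
Share captured = PS/TS = 1323/1764 = 0.75.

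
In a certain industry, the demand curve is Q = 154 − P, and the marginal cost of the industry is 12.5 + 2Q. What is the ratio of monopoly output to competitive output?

Q_m/Q_c = 0.75

Inverting demand: P = 154 − Q.
Monopoly sets MR = MC: 154 − 2Q = 12.5 + 2Q ⇒ Q = 35.375, P = 154 − 35.375 = 118.625.
Under competition P = MC: 154 − Q = 12.5 + 2Q ⇒ Q = 283/6, P = 641/6.
Ratio Q_m/Q_c = 35.375/(283/6) = 0.75.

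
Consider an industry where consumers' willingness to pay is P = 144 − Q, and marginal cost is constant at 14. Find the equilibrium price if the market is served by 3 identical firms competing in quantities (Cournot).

With 3 symmetric Cournot firms, each firm's FOC gives 144 − 4q = 14, so q = 32.5, Q = 3·32.5 = 97.5, and P = 46.5.

P = 46.5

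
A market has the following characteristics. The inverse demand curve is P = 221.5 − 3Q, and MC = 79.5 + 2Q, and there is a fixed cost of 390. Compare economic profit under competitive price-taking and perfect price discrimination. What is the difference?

Economic profit rises by 1209.84

Competitive equilibrium sets price equal to marginal cost: 221.5 − 3Q = 79.5 + 2Q, so Q = 28.4 and P = 136.3.
Profit = 136.3·28.4 − (79.5·28.4 + ½·2·28.4²) − 390 = 416.56.
A perfectly discriminating monopolist sells every unit with P(Q) ≥ MC(Q), so output equals the competitive quantity Q = 28.4. Each buyer pays their reservation price, so CS = 0 and the firm captures all surplus.
PS equals the full surplus area, 2016.4. Profit = 2016.4 − 390 = 1626.4.
Change in economic profit: 1626.4 − 416.56 = 1209.84.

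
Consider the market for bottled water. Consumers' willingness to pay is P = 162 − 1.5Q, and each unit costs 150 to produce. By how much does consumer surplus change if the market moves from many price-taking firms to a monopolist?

Perfect competition: P = MC = 150, so 162 − 1.5Q = 150 and Q = 8.
CS = ½·(162 − 150)·8 = 48.
Monopoly sets MR = MC: 162 − 3Q = 150 ⇒ Q = 4, P = 162 − 1.5·4 = 156.
CS = ½·(162 − 156)·4 = 12.
Change in consumer surplus: 12 − 48 = −36.

Consumer surplus falls by 36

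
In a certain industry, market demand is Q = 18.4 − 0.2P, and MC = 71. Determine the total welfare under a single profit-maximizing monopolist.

TS = 33.075

Inverting demand: P = 92 − 5Q.
Monopoly sets MR = MC: 92 − 10Q = 71 ⇒ Q = 2.1, P = 92 − 5·2.1 = 81.5.
CS = ½·(92 − 81.5)·2.1 = 11.025; PS = (81.5 − 71)·2.1 = 22.05; TS = 33.075.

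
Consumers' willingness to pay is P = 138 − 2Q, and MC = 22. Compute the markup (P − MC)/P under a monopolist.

Lerner index = 0.725

The monopolist equates marginal revenue to marginal cost: 138 − 4Q = 22, so Q = 29. From demand, P = 80.
Lerner index = (P − MC)/P = (80 − 22)/80 = 0.725.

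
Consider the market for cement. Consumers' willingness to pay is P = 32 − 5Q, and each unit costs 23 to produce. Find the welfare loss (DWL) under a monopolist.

Competitive firms price at marginal cost: P = 23, giving Q = 1.8.
A monopolist chooses Q where MR = MC. MR = 32 − 10Q; setting this equal to 23 gives Q = 0.9 and P = 27.5.
DWL is the triangle between Q = 0.9 and Q = 1.8: ½·(1.8 − 0.9)·(27.5 − 23) = 2.025.

DWL = 2.025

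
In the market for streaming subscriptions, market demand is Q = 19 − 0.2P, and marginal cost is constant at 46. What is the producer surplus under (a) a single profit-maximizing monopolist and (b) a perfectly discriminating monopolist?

Inverting demand: P = 95 − 5Q.
Monopoly sets MR = MC: 95 − 10Q = 46 ⇒ Q = 4.9, P = 95 − 5·4.9 = 70.5.
PS = (70.5 − 46)·4.9 = 120.05.
A perfectly discriminating monopolist sells every unit with P(Q) ≥ MC(Q), so output equals the competitive quantity Q = 9.8. Each buyer pays their reservation price, so CS = 0 and the firm captures all surplus.
PS = ½·(95 − 46)·9.8 = 240.1.

Monopoly: PS = 120.05; Perfect PD: PS = 240.1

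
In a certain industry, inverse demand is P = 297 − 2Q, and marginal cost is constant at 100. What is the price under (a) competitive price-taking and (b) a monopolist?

Competition: P = 100; Monopoly: P = 198.5

Competitive firms price at marginal cost: P = 100, giving Q = 98.5.
A monopolist chooses Q where MR = MC. MR = 297 − 4Q; setting this equal to 100 gives Q = 49.25 and P = 198.5.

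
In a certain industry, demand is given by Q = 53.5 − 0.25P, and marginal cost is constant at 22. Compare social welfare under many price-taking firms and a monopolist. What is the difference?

Inverting demand: P = 214 − 4Q.
Perfect competition: P = MC = 22, so 214 − 4Q = 22 and Q = 48.
CS = ½·(214 − 22)·48 = 4608; PS = (22 − 22)·48 = 0; TS = 4608.
A monopolist chooses Q where MR = MC. MR = 214 − 8Q; setting this equal to 22 gives Q = 24 and P = 118.
CS = ½·(214 − 118)·24 = 1152; PS = (118 − 22)·24 = 2304; TS = 3456.
Change in social welfare: 3456 − 4608 = −1152.

Social welfare falls by 1152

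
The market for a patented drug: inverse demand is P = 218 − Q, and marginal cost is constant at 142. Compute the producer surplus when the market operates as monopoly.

The monopolist equates marginal revenue to marginal cost: 218 − 2Q = 142, so Q = 38. From demand, P = 180.
PS = (180 − 142)·38 = 1444.

PS = 1444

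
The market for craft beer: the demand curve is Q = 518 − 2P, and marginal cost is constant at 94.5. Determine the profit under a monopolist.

Profit = 13530.125

Inverting demand: P = 259 − 0.5Q.
The monopolist equates marginal revenue to marginal cost: 259 − Q = 94.5, so Q = 164.5. From demand, P = 176.75.
Profit = (176.75 − 94.5)·164.5 = 13530.125.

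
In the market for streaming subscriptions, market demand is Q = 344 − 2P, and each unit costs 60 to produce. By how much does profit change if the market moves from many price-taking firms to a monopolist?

π rises by 6272

Inverting demand: P = 172 − 0.5Q.
Competitive firms price at marginal cost: P = 60, giving Q = 224.
Profit = (60 − 60)·224 = 0.
Monopoly sets MR = MC: 172 − Q = 60 ⇒ Q = 112, P = 172 − 0.5·112 = 116.
Profit = (116 − 60)·112 = 6272.
Change in profit: 6272 − 0 = 6272.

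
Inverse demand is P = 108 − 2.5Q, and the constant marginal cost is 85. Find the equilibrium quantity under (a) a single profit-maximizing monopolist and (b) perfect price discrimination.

Monopoly sets MR = MC: 108 − 5Q = 85 ⇒ Q = 4.6, P = 108 − 2.5·4.6 = 96.5.
A perfectly discriminating monopolist sells every unit with P(Q) ≥ MC(Q), so output equals the competitive quantity Q = 9.2. Each buyer pays their reservation price, so CS = 0 and the firm captures all surplus.

Monopoly: Q = 4.6; Perfect PD: Q = 9.2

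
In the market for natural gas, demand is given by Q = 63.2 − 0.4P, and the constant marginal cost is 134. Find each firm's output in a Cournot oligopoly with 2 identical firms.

q_i = 3.2

Inverting demand: P = 158 − 2.5Q.
In a 2-firm Cournot equilibrium, symmetry and the first-order condition give q = (158 − 134)/(7.5) = 3.2. So Q = 6.4 and P = 142.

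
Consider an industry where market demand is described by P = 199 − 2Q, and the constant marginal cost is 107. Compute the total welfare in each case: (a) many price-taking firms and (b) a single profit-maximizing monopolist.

Under competition P = MC = 107, so Q = (199 − 107)/2 = 46.
CS = ½·(199 − 107)·46 = 2116; PS = (107 − 107)·46 = 0; TS = 2116.
A monopolist chooses Q where MR = MC. MR = 199 − 4Q; setting this equal to 107 gives Q = 23 and P = 153.
CS = ½·(199 − 153)·23 = 529; PS = (153 − 107)·23 = 1058; TS = 1587.

Competition: TS = 2116; Monopoly: TS = 1587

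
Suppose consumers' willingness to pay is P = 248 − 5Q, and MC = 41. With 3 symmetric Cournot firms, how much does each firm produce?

q_i = 10.35

In a 3-firm Cournot equilibrium, symmetry and the first-order condition give q = (248 − 41)/(20) = 10.35. So Q = 31.05 and P = 92.75.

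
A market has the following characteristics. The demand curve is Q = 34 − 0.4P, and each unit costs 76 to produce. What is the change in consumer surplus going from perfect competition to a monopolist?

Inverting demand: P = 85 − 2.5Q.
Competitive firms price at marginal cost: P = 76, giving Q = 3.6.
CS = ½·(85 − 76)·3.6 = 16.2.
The monopolist equates marginal revenue to marginal cost: 85 − 5Q = 76, so Q = 1.8. From demand, P = 80.5.
CS = ½·(85 − 80.5)·1.8 = 4.05.
Change in consumer surplus: 4.05 − 16.2 = −12.15.

CS falls by 12.15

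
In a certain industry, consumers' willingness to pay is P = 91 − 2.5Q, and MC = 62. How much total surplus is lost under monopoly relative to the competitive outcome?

Perfect competition: P = MC = 62, so 91 − 2.5Q = 62 and Q = 11.6.
The monopolist equates marginal revenue to marginal cost: 91 − 5Q = 62, so Q = 5.8. From demand, P = 76.5.
DWL is the triangle between Q = 5.8 and Q = 11.6: ½·(11.6 − 5.8)·(76.5 − 62) = 42.05.

DWL = 42.05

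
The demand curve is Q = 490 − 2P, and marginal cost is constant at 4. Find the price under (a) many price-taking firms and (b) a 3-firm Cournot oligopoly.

Competition: P = 4; Cournot: P = 64.25

Inverting demand: P = 245 − 0.5Q.
Under competition P = MC = 4, so Q = (245 − 4)/0.5 = 482.
In a 3-firm Cournot equilibrium, symmetry and the first-order condition give q = (245 − 4)/(2) = 120.5. So Q = 361.5 and P = 64.25.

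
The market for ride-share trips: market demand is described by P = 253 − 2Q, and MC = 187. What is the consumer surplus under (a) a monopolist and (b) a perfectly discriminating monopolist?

Monopoly: CS = 272.25; Perfect PD: CS = 0

Monopoly sets MR = MC: 253 − 4Q = 187 ⇒ Q = 16.5, P = 253 − 2·16.5 = 220.
CS = ½·(253 − 220)·16.5 = 272.25.
A perfectly discriminating monopolist sells every unit with P(Q) ≥ MC(Q), so output equals the competitive quantity Q = 33. Each buyer pays their reservation price, so CS = 0 and the firm captures all surplus.
CS = 0.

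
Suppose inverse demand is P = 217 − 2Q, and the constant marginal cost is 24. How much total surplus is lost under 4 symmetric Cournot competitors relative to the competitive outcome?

Under competition P = MC = 24, so Q = (217 − 24)/2 = 96.5.
Cournot with 4 identical firms: the symmetric best-response condition is 217 − 10q = 24. Each firm produces q = 19.3, total output Q = 77.2, price P = 62.6.
DWL is the triangle between Q = 77.2 and Q = 96.5: ½·(96.5 − 77.2)·(62.6 − 24) = 372.49.

DWL = 372.49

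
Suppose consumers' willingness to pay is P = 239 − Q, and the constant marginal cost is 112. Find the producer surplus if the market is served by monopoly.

PS = 4032.25

Monopoly sets MR = MC: 239 − 2Q = 112 ⇒ Q = 63.5, P = 239 − 63.5 = 175.5.
PS = (175.5 − 112)·63.5 = 4032.25.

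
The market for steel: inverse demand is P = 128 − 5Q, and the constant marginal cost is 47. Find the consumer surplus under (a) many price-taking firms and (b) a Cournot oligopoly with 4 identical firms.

Competitive firms price at marginal cost: P = 47, giving Q = 16.2.
CS = ½·(128 − 47)·16.2 = 656.1.
In a 4-firm Cournot equilibrium, symmetry and the first-order condition give q = (128 − 47)/(25) = 3.24. So Q = 12.96 and P = 63.2.
CS = ½·(128 − 63.2)·12.96 = 419.904.

Competition: CS = 656.1; Cournot: CS = 419.904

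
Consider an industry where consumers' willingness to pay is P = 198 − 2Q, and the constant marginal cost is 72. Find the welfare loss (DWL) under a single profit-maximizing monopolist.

Perfect competition: P = MC = 72, so 198 − 2Q = 72 and Q = 63.
Monopoly sets MR = MC: 198 − 4Q = 72 ⇒ Q = 31.5, P = 198 − 2·31.5 = 135.
DWL is the triangle between Q = 31.5 and Q = 63: ½·(63 − 31.5)·(135 − 72) = 992.25.

DWL = 992.25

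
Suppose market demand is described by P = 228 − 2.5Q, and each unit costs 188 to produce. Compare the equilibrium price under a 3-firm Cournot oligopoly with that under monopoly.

Cournot: P = 198; Monopoly: P = 208

In a 3-firm Cournot equilibrium, symmetry and the first-order condition give q = (228 − 188)/(10) = 4. So Q = 12 and P = 198.
A monopolist chooses Q where MR = MC. MR = 228 − 5Q; setting this equal to 188 gives Q = 8 and P = 208.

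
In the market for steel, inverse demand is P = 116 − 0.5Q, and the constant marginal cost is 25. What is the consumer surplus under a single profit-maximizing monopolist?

CS = 2070.25

The monopolist equates marginal revenue to marginal cost: 116 − Q = 25, so Q = 91. From demand, P = 70.5.
CS = ½·(116 − 70.5)·91 = 2070.25.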